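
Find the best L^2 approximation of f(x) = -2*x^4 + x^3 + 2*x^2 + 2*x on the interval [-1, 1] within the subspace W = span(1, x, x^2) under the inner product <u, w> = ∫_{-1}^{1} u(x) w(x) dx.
g(x) = 2*x^2/7 + 13*x/5 + 6/35

The best approximation g ∈ W is the orthogonal projection of f onto W. Writing g = a_0 + a_1 x + a_2 x^2, the coefficients solve the normal equations G · a = b where
  G_{ij} = <φ_i, φ_j> and b_i = <f, φ_i>, with φ_0 = 1, φ_1 = x, φ_2 = x^2.
G =
  [2, 0, 2/3]
  [0, 2/3, 0]
  [2/3, 0, 2/5],
b = (8/15, 26/15, 8/35).
Solving gives a_0 = 6/35, a_1 = 13/5, a_2 = 2/7, so
  g(x) = 2*x^2/7 + 13*x/5 + 6/35.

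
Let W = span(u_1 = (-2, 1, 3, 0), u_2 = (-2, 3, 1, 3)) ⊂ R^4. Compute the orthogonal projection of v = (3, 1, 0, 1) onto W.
proj_W(v) = (65/111, 35/222, -295/222, 25/37)

Set up U = [u_1 | ... | u_2] ∈ R^(4×2). The projector onto W = col(U) is P = U (U^T U)^(-1) U^T.
Compute U^T U =
  [14, 10]
  [10, 23],
and U^T v = (-5, 0).
Solve U^T U · c = U^T v for the coefficients: c = (-115/222, 25/111). The projection is proj_W(v) = U c.
Check: (v - proj_W(v)) · u_1 = 0  (should be 0).
Check: (v - proj_W(v)) · u_2 = 0  (should be 0).
Result: proj_W(v) = (65/111, 35/222, -295/222, 25/37).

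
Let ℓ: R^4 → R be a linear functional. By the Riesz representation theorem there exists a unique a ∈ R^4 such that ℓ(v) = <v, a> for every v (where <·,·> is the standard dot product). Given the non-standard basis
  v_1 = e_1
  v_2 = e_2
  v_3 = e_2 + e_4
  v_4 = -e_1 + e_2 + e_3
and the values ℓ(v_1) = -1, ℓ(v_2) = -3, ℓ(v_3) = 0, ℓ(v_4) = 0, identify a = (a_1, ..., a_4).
a = (-1, -3, 2, 3)

Write a = (a_1, ..., a_4) in the standard basis. For each basis vector v_i, ℓ(v_i) = <v_i, a> is a linear equation in the a_j's. Collect the n equations into a matrix system V a = ℓ, where row i of V is v_i (expressed in the standard basis). Since V is invertible (lower-triangular with 1s on the diagonal, up to permutation), solve by back-substitution:
  V =
[[1, 0, 0, 0],
 [0, 1, 0, 0],
 [0, 1, 0, 1],
 [-1, 1, 1, 0]]
  V a = (-1, -3, 0, 0)
Solving gives a = (-1, -3, 2, 3).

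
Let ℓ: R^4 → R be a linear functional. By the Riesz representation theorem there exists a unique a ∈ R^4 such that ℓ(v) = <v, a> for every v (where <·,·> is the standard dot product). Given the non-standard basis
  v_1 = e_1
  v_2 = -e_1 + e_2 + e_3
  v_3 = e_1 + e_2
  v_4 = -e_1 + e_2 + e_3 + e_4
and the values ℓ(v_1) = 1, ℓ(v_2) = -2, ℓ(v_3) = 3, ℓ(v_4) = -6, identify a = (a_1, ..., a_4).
a = (1, 2, -3, -4)

Write a = (a_1, ..., a_4) in the standard basis. For each basis vector v_i, ℓ(v_i) = <v_i, a> is a linear equation in the a_j's. Collect the n equations into a matrix system V a = ℓ, where row i of V is v_i (expressed in the standard basis). Since V is invertible (lower-triangular with 1s on the diagonal, up to permutation), solve by back-substitution:
  V =
[[1, 0, 0, 0],
 [-1, 1, 1, 0],
 [1, 1, 0, 0],
 [-1, 1, 1, 1]]
  V a = (1, -2, 3, -6)
Solving gives a = (1, 2, -3, -4).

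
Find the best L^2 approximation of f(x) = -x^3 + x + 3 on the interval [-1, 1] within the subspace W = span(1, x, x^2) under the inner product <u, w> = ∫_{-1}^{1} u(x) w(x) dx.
g(x) = 2*x/5 + 3

The best approximation g ∈ W is the orthogonal projection of f onto W. Writing g = a_0 + a_1 x + a_2 x^2, the coefficients solve the normal equations G · a = b where
  G_{ij} = <φ_i, φ_j> and b_i = <f, φ_i>, with φ_0 = 1, φ_1 = x, φ_2 = x^2.
G =
  [2, 0, 2/3]
  [0, 2/3, 0]
  [2/3, 0, 2/5],
b = (6, 4/15, 2).
Solving gives a_0 = 3, a_1 = 2/5, a_2 = 0, so
  g(x) = 2*x/5 + 3.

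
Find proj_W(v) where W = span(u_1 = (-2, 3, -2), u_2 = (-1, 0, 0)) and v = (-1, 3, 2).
proj_W(v) = (-1, 15/13, -10/13)

Set up U = [u_1 | ... | u_2] ∈ R^(3×2). The projector onto W = col(U) is P = U (U^T U)^(-1) U^T.
Compute U^T U =
  [17, 2]
  [2, 1],
and U^T v = (7, 1).
Solve U^T U · c = U^T v for the coefficients: c = (5/13, 3/13). The projection is proj_W(v) = U c.
Check: (v - proj_W(v)) · u_1 = 0  (should be 0).
Check: (v - proj_W(v)) · u_2 = 0  (should be 0).
Result: proj_W(v) = (-1, 15/13, -10/13).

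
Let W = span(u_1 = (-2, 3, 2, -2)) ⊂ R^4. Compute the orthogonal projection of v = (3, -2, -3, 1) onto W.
proj_W(v) = (40/21, -20/7, -40/21, 40/21)

Set up U = [u_1 | ... | u_1] ∈ R^(4×1). The projector onto W = col(U) is P = U (U^T U)^(-1) U^T.
Compute U^T U =
  [21],
and U^T v = (-20).
Solve U^T U · c = U^T v for the coefficients: c = (-20/21). The projection is proj_W(v) = U c.
Check: (v - proj_W(v)) · u_1 = 0  (should be 0).
Result: proj_W(v) = (40/21, -20/7, -40/21, 40/21).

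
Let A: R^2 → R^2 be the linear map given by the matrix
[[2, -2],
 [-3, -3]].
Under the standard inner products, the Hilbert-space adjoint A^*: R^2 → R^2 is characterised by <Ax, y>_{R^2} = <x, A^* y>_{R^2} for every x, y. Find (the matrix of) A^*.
A^* = A^T =
[[2, -3],
 [-2, -3]]

For real matrices with standard dot products, the defining identity <Ax, y> = <x, A^* y> gives (Ax)^T y = x^T (A^*) y, i.e. x^T A^T y = x^T (A^*) y. Since this holds for all x, y, we must have A^* = A^T. Therefore
A^* =
[[2, -3],
 [-2, -3]].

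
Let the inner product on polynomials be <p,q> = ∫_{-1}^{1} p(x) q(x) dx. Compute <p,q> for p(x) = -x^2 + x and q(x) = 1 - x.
<p,q> = -4/3

Expand the product: p(x)·q(x) = x^3 - 2*x^2 + x.
∫_{-1}^{1} of each monomial x^k gives [2/(k+1) if k even, 0 if k odd]. Integrating term-by-term (or equivalently evaluating the antiderivative F(x) = x^4/4 - 2*x^3/3 + x^2/2 at the endpoints):
  F(1) − F(−1) = 1/12 − (17/12) = -4/3.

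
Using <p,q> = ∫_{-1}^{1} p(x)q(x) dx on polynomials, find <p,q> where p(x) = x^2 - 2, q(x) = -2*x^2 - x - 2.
<p,q> = 128/15

Expand the product: p(x)·q(x) = -2*x^4 - x^3 + 2*x^2 + 2*x + 4.
∫_{-1}^{1} of each monomial x^k gives [2/(k+1) if k even, 0 if k odd]. Integrating term-by-term (or equivalently evaluating the antiderivative F(x) = -2*x^5/5 - x^4/4 + 2*x^3/3 + x^2 + 4*x at the endpoints):
  F(1) − F(−1) = 301/60 − (-211/60) = 128/15.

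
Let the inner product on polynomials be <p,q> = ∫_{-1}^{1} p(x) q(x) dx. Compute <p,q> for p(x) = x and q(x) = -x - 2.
<p,q> = -2/3

Expand the product: p(x)·q(x) = -x^2 - 2*x.
∫_{-1}^{1} of each monomial x^k gives [2/(k+1) if k even, 0 if k odd]. Integrating term-by-term (or equivalently evaluating the antiderivative F(x) = -x^3/3 - x^2 at the endpoints):
  F(1) − F(−1) = -4/3 − (-2/3) = -2/3.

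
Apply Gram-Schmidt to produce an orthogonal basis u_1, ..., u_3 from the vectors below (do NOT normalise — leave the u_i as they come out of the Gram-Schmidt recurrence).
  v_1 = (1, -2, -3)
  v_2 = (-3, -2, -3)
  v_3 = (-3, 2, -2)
Orthogonal basis:
  u_1 = (1, -2, -3)
  u_2 = (-26/7, -4/7, -6/7)
  u_3 = (0, 30/13, -20/13)

Apply the Gram-Schmidt recurrence
  u_1 = v_1
  u_i = v_i − Σ_{j<i} ((v_i · u_j) / (u_j · u_j)) · u_j.

Step by step this gives:
  u_1 = (1, -2, -3)
  u_2 = (-26/7, -4/7, -6/7)
  u_3 = (0, 30/13, -20/13)

Orthogonality check:
  u_2 · u_1 = 0 (should be 0)
  u_3 · u_1 = 0 (should be 0)
  u_3 · u_2 = 0 (should be 0)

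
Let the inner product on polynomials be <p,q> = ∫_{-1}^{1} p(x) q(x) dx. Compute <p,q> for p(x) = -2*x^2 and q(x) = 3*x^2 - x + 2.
<p,q> = -76/15

Expand the product: p(x)·q(x) = -6*x^4 + 2*x^3 - 4*x^2.
∫_{-1}^{1} of each monomial x^k gives [2/(k+1) if k even, 0 if k odd]. Integrating term-by-term (or equivalently evaluating the antiderivative F(x) = -6*x^5/5 + x^4/2 - 4*x^3/3 at the endpoints):
  F(1) − F(−1) = -61/30 − (91/30) = -76/15.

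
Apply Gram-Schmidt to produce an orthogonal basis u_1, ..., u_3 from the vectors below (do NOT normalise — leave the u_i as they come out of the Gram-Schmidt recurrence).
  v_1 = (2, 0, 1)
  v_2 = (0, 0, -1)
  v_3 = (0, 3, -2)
Orthogonal basis:
  u_1 = (2, 0, 1)
  u_2 = (2/5, 0, -4/5)
  u_3 = (0, 3, 0)

Apply the Gram-Schmidt recurrence
  u_1 = v_1
  u_i = v_i − Σ_{j<i} ((v_i · u_j) / (u_j · u_j)) · u_j.

Step by step this gives:
  u_1 = (2, 0, 1)
  u_2 = (2/5, 0, -4/5)
  u_3 = (0, 3, 0)

Orthogonality check:
  u_2 · u_1 = 0 (should be 0)
  u_3 · u_1 = 0 (should be 0)
  u_3 · u_2 = 0 (should be 0)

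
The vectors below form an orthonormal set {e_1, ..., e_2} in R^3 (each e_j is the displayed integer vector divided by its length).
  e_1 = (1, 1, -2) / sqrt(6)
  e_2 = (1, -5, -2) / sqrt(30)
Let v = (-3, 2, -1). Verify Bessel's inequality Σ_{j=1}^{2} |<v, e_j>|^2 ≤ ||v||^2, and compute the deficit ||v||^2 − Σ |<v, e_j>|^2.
Σ |<v, e_j>|^2 = 21/5; ||v||^2 = 14; deficit = 49/5

Write each e_j = u_j / sqrt(<u_j, u_j>) where u_j is the displayed integer vector. Then <v, e_j> = <v, u_j> / sqrt(<u_j, u_j>), so |<v, e_j>|^2 = <v, u_j>^2 / <u_j, u_j>.
Coefficients: <v, e_1> = 1/sqrt(6), <v, e_2> = -11/sqrt(30).
Square and sum: Σ |<v, e_j>|^2 = 21/5.
Compute ||v||^2 = v·v = 14.
Deficit = 14 − 21/5 = 49/5 ≥ 0, confirming Bessel's inequality. (The deficit equals ||v − Σ <v,e_j> e_j||^2, the squared distance from v to span{e_j}.)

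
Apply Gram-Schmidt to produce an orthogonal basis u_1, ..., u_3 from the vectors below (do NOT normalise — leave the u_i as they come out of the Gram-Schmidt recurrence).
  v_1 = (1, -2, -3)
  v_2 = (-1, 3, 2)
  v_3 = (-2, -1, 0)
Orthogonal basis:
  u_1 = (1, -2, -3)
  u_2 = (-1/14, 8/7, -11/14)
  u_3 = (-55/27, -11/27, -11/27)

Apply the Gram-Schmidt recurrence
  u_1 = v_1
  u_i = v_i − Σ_{j<i} ((v_i · u_j) / (u_j · u_j)) · u_j.

Step by step this gives:
  u_1 = (1, -2, -3)
  u_2 = (-1/14, 8/7, -11/14)
  u_3 = (-55/27, -11/27, -11/27)

Orthogonality check:
  u_2 · u_1 = 0 (should be 0)
  u_3 · u_1 = 0 (should be 0)
  u_3 · u_2 = 0 (should be 0)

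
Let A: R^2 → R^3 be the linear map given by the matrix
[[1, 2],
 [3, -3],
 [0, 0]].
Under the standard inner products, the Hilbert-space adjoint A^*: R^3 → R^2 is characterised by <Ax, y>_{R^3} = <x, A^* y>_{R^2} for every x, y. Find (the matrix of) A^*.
A^* = A^T =
[[1, 3, 0],
 [2, -3, 0]]

For real matrices with standard dot products, the defining identity <Ax, y> = <x, A^* y> gives (Ax)^T y = x^T (A^*) y, i.e. x^T A^T y = x^T (A^*) y. Since this holds for all x, y, we must have A^* = A^T. Therefore
A^* =
[[1, 3, 0],
 [2, -3, 0]].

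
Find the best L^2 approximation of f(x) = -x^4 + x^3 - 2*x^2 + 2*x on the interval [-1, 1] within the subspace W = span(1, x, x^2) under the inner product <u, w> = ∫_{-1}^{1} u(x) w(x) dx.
g(x) = -20*x^2/7 + 13*x/5 + 3/35

The best approximation g ∈ W is the orthogonal projection of f onto W. Writing g = a_0 + a_1 x + a_2 x^2, the coefficients solve the normal equations G · a = b where
  G_{ij} = <φ_i, φ_j> and b_i = <f, φ_i>, with φ_0 = 1, φ_1 = x, φ_2 = x^2.
G =
  [2, 0, 2/3]
  [0, 2/3, 0]
  [2/3, 0, 2/5],
b = (-26/15, 26/15, -38/35).
Solving gives a_0 = 3/35, a_1 = 13/5, a_2 = -20/7, so
  g(x) = -20*x^2/7 + 13*x/5 + 3/35.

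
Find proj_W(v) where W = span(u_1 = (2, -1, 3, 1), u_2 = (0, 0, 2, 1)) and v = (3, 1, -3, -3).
proj_W(v) = (28/13, -14/13, -44/13, -29/13)

Set up U = [u_1 | ... | u_2] ∈ R^(4×2). The projector onto W = col(U) is P = U (U^T U)^(-1) U^T.
Compute U^T U =
  [15, 7]
  [7, 5],
and U^T v = (-7, -9).
Solve U^T U · c = U^T v for the coefficients: c = (14/13, -43/13). The projection is proj_W(v) = U c.
Check: (v - proj_W(v)) · u_1 = 0  (should be 0).
Check: (v - proj_W(v)) · u_2 = 0  (should be 0).
Result: proj_W(v) = (28/13, -14/13, -44/13, -29/13).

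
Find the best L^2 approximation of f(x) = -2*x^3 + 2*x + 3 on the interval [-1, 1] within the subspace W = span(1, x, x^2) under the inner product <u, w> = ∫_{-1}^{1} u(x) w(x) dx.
g(x) = 4*x/5 + 3

The best approximation g ∈ W is the orthogonal projection of f onto W. Writing g = a_0 + a_1 x + a_2 x^2, the coefficients solve the normal equations G · a = b where
  G_{ij} = <φ_i, φ_j> and b_i = <f, φ_i>, with φ_0 = 1, φ_1 = x, φ_2 = x^2.
G =
  [2, 0, 2/3]
  [0, 2/3, 0]
  [2/3, 0, 2/5],
b = (6, 8/15, 2).
Solving gives a_0 = 3, a_1 = 4/5, a_2 = 0, so
  g(x) = 4*x/5 + 3.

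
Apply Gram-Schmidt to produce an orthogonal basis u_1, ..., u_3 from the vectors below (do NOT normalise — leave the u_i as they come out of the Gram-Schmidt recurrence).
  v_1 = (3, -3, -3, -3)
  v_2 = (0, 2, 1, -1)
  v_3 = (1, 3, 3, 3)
Orthogonal basis:
  u_1 = (3, -3, -3, -3)
  u_2 = (1/2, 3/2, 1/2, -3/2)
  u_3 = (14/5, 2/5, 4/5, 8/5)

Apply the Gram-Schmidt recurrence
  u_1 = v_1
  u_i = v_i − Σ_{j<i} ((v_i · u_j) / (u_j · u_j)) · u_j.

Step by step this gives:
  u_1 = (3, -3, -3, -3)
  u_2 = (1/2, 3/2, 1/2, -3/2)
  u_3 = (14/5, 2/5, 4/5, 8/5)

Orthogonality check:
  u_2 · u_1 = 0 (should be 0)
  u_3 · u_1 = 0 (should be 0)
  u_3 · u_2 = 0 (should be 0)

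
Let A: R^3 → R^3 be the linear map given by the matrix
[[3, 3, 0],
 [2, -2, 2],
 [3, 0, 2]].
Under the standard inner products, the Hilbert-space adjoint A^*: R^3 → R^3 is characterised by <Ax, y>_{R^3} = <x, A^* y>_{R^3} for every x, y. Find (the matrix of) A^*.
A^* = A^T =
[[3, 2, 3],
 [3, -2, 0],
 [0, 2, 2]]

For real matrices with standard dot products, the defining identity <Ax, y> = <x, A^* y> gives (Ax)^T y = x^T (A^*) y, i.e. x^T A^T y = x^T (A^*) y. Since this holds for all x, y, we must have A^* = A^T. Therefore
A^* =
[[3, 2, 3],
 [3, -2, 0],
 [0, 2, 2]].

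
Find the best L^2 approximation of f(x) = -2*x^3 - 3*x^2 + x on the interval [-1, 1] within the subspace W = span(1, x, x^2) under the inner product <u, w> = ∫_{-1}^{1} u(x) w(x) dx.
g(x) = -3*x^2 - x/5

The best approximation g ∈ W is the orthogonal projection of f onto W. Writing g = a_0 + a_1 x + a_2 x^2, the coefficients solve the normal equations G · a = b where
  G_{ij} = <φ_i, φ_j> and b_i = <f, φ_i>, with φ_0 = 1, φ_1 = x, φ_2 = x^2.
G =
  [2, 0, 2/3]
  [0, 2/3, 0]
  [2/3, 0, 2/5],
b = (-2, -2/15, -6/5).
Solving gives a_0 = 0, a_1 = -1/5, a_2 = -3, so
  g(x) = -3*x^2 - x/5.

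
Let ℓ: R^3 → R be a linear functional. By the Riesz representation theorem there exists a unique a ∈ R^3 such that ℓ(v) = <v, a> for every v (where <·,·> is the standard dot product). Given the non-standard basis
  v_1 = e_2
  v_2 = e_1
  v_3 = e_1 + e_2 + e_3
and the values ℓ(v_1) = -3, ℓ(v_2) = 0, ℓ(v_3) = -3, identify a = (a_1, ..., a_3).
a = (0, -3, 0)

Write a = (a_1, ..., a_3) in the standard basis. For each basis vector v_i, ℓ(v_i) = <v_i, a> is a linear equation in the a_j's. Collect the n equations into a matrix system V a = ℓ, where row i of V is v_i (expressed in the standard basis). Since V is invertible (lower-triangular with 1s on the diagonal, up to permutation), solve by back-substitution:
  V =
[[0, 1, 0],
 [1, 0, 0],
 [1, 1, 1]]
  V a = (-3, 0, -3)
Solving gives a = (0, -3, 0).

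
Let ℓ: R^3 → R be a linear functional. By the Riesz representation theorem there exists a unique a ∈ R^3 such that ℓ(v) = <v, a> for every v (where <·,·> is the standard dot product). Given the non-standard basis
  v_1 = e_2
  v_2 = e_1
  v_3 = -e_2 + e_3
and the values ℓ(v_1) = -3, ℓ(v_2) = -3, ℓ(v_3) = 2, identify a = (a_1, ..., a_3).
a = (-3, -3, -1)

Write a = (a_1, ..., a_3) in the standard basis. For each basis vector v_i, ℓ(v_i) = <v_i, a> is a linear equation in the a_j's. Collect the n equations into a matrix system V a = ℓ, where row i of V is v_i (expressed in the standard basis). Since V is invertible (lower-triangular with 1s on the diagonal, up to permutation), solve by back-substitution:
  V =
[[0, 1, 0],
 [1, 0, 0],
 [0, -1, 1]]
  V a = (-3, -3, 2)
Solving gives a = (-3, -3, -1).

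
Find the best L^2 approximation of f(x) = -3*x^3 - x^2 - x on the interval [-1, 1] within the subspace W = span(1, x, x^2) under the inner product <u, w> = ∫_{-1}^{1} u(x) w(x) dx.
g(x) = -x^2 - 14*x/5

The best approximation g ∈ W is the orthogonal projection of f onto W. Writing g = a_0 + a_1 x + a_2 x^2, the coefficients solve the normal equations G · a = b where
  G_{ij} = <φ_i, φ_j> and b_i = <f, φ_i>, with φ_0 = 1, φ_1 = x, φ_2 = x^2.
G =
  [2, 0, 2/3]
  [0, 2/3, 0]
  [2/3, 0, 2/5],
b = (-2/3, -28/15, -2/5).
Solving gives a_0 = 0, a_1 = -14/5, a_2 = -1, so
  g(x) = -x^2 - 14*x/5.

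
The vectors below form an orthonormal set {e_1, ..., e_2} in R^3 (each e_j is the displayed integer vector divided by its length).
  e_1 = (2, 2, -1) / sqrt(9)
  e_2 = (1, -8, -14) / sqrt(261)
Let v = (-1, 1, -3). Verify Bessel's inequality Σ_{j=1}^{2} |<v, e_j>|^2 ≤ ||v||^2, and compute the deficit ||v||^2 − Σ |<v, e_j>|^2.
Σ |<v, e_j>|^2 = 150/29; ||v||^2 = 11; deficit = 169/29

Write each e_j = u_j / sqrt(<u_j, u_j>) where u_j is the displayed integer vector. Then <v, e_j> = <v, u_j> / sqrt(<u_j, u_j>), so |<v, e_j>|^2 = <v, u_j>^2 / <u_j, u_j>.
Coefficients: <v, e_1> = 3/sqrt(9), <v, e_2> = 33/sqrt(261).
Square and sum: Σ |<v, e_j>|^2 = 150/29.
Compute ||v||^2 = v·v = 11.
Deficit = 11 − 150/29 = 169/29 ≥ 0, confirming Bessel's inequality. (The deficit equals ||v − Σ <v,e_j> e_j||^2, the squared distance from v to span{e_j}.)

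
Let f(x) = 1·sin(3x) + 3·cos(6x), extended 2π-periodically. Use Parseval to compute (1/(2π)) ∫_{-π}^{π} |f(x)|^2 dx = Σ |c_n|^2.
Σ |c_n|^2 = 5

Expand |f|^2 and use orthogonality of {sin(nx), cos(mx)} on [-π, π]:
  ∫_{-π}^{π} sin(nx)^2 dx = π, ∫ cos(mx)^2 dx = π, and cross terms integrate to 0.
So ∫_{-π}^{π} f(x)^2 dx = 1^2 · π + 3^2 · π = (1 + 9)π.
Divide by 2π: (1 + 9)/2 = 5.
By Parseval, this equals Σ |c_n|^2.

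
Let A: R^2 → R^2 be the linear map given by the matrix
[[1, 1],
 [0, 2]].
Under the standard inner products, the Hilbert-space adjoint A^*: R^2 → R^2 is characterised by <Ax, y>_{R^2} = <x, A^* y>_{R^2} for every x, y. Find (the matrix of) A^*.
A^* = A^T =
[[1, 0],
 [1, 2]]

For real matrices with standard dot products, the defining identity <Ax, y> = <x, A^* y> gives (Ax)^T y = x^T (A^*) y, i.e. x^T A^T y = x^T (A^*) y. Since this holds for all x, y, we must have A^* = A^T. Therefore
A^* =
[[1, 0],
 [1, 2]].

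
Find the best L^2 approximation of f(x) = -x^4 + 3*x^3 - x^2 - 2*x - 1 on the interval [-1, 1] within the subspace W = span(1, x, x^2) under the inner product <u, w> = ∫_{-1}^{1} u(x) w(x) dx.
g(x) = -13*x^2/7 - x/5 - 32/35

The best approximation g ∈ W is the orthogonal projection of f onto W. Writing g = a_0 + a_1 x + a_2 x^2, the coefficients solve the normal equations G · a = b where
  G_{ij} = <φ_i, φ_j> and b_i = <f, φ_i>, with φ_0 = 1, φ_1 = x, φ_2 = x^2.
G =
  [2, 0, 2/3]
  [0, 2/3, 0]
  [2/3, 0, 2/5],
b = (-46/15, -2/15, -142/105).
Solving gives a_0 = -32/35, a_1 = -1/5, a_2 = -13/7, so
  g(x) = -13*x^2/7 - x/5 - 32/35.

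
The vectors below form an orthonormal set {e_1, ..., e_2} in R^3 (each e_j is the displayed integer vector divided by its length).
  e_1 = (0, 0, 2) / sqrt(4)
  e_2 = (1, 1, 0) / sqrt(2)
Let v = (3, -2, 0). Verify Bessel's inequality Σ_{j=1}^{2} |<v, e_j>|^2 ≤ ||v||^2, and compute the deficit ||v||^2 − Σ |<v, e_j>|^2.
Σ |<v, e_j>|^2 = 1/2; ||v||^2 = 13; deficit = 25/2

Write each e_j = u_j / sqrt(<u_j, u_j>) where u_j is the displayed integer vector. Then <v, e_j> = <v, u_j> / sqrt(<u_j, u_j>), so |<v, e_j>|^2 = <v, u_j>^2 / <u_j, u_j>.
Coefficients: <v, e_1> = 0/sqrt(4), <v, e_2> = 1/sqrt(2).
Square and sum: Σ |<v, e_j>|^2 = 1/2.
Compute ||v||^2 = v·v = 13.
Deficit = 13 − 1/2 = 25/2 ≥ 0, confirming Bessel's inequality. (The deficit equals ||v − Σ <v,e_j> e_j||^2, the squared distance from v to span{e_j}.)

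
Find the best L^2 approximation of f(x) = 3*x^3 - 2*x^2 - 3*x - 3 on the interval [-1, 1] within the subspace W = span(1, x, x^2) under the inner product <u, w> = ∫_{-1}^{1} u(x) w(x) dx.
g(x) = -2*x^2 - 6*x/5 - 3

The best approximation g ∈ W is the orthogonal projection of f onto W. Writing g = a_0 + a_1 x + a_2 x^2, the coefficients solve the normal equations G · a = b where
  G_{ij} = <φ_i, φ_j> and b_i = <f, φ_i>, with φ_0 = 1, φ_1 = x, φ_2 = x^2.
G =
  [2, 0, 2/3]
  [0, 2/3, 0]
  [2/3, 0, 2/5],
b = (-22/3, -4/5, -14/5).
Solving gives a_0 = -3, a_1 = -6/5, a_2 = -2, so
  g(x) = -2*x^2 - 6*x/5 - 3.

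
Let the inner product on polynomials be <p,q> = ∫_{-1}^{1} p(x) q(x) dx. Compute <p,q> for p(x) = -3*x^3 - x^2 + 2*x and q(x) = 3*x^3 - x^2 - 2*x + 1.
<p,q> = -74/105

Expand the product: p(x)·q(x) = -9*x^6 + 13*x^4 - 3*x^3 - 5*x^2 + 2*x.
∫_{-1}^{1} of each monomial x^k gives [2/(k+1) if k even, 0 if k odd]. Integrating term-by-term (or equivalently evaluating the antiderivative F(x) = -9*x^7/7 + 13*x^5/5 - 3*x^4/4 - 5*x^3/3 + x^2 at the endpoints):
  F(1) − F(−1) = -43/420 − (253/420) = -74/105.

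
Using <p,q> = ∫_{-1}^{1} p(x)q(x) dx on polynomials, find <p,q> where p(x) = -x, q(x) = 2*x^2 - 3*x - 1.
<p,q> = 2

Expand the product: p(x)·q(x) = -2*x^3 + 3*x^2 + x.
∫_{-1}^{1} of each monomial x^k gives [2/(k+1) if k even, 0 if k odd]. Integrating term-by-term (or equivalently evaluating the antiderivative F(x) = -x^4/2 + x^3 + x^2/2 at the endpoints):
  F(1) − F(−1) = 1 − (-1) = 2.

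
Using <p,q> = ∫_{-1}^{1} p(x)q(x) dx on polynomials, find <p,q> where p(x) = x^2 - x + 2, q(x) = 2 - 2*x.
<p,q> = 32/3

Expand the product: p(x)·q(x) = -2*x^3 + 4*x^2 - 6*x + 4.
∫_{-1}^{1} of each monomial x^k gives [2/(k+1) if k even, 0 if k odd]. Integrating term-by-term (or equivalently evaluating the antiderivative F(x) = -x^4/2 + 4*x^3/3 - 3*x^2 + 4*x at the endpoints):
  F(1) − F(−1) = 11/6 − (-53/6) = 32/3.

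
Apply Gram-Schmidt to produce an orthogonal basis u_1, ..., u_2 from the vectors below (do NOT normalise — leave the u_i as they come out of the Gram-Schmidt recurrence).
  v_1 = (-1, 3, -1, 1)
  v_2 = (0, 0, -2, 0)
Orthogonal basis:
  u_1 = (-1, 3, -1, 1)
  u_2 = (1/6, -1/2, -11/6, -1/6)

Apply the Gram-Schmidt recurrence
  u_1 = v_1
  u_i = v_i − Σ_{j<i} ((v_i · u_j) / (u_j · u_j)) · u_j.

Step by step this gives:
  u_1 = (-1, 3, -1, 1)
  u_2 = (1/6, -1/2, -11/6, -1/6)

Orthogonality check:
  u_2 · u_1 = 0 (should be 0)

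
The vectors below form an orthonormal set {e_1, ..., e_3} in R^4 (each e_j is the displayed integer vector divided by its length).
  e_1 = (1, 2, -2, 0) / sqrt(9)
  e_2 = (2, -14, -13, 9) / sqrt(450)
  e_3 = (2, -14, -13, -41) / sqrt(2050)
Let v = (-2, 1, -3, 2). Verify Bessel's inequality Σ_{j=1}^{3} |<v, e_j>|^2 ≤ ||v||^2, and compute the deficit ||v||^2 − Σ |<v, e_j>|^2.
Σ |<v, e_j>|^2 = 377/41; ||v||^2 = 18; deficit = 361/41

Write each e_j = u_j / sqrt(<u_j, u_j>) where u_j is the displayed integer vector. Then <v, e_j> = <v, u_j> / sqrt(<u_j, u_j>), so |<v, e_j>|^2 = <v, u_j>^2 / <u_j, u_j>.
Coefficients: <v, e_1> = 6/sqrt(9), <v, e_2> = 39/sqrt(450), <v, e_3> = -61/sqrt(2050).
Square and sum: Σ |<v, e_j>|^2 = 377/41.
Compute ||v||^2 = v·v = 18.
Deficit = 18 − 377/41 = 361/41 ≥ 0, confirming Bessel's inequality. (The deficit equals ||v − Σ <v,e_j> e_j||^2, the squared distance from v to span{e_j}.)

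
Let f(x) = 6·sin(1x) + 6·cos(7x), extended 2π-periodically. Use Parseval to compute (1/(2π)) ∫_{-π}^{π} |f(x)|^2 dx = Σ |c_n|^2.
Σ |c_n|^2 = 36

Expand |f|^2 and use orthogonality of {sin(nx), cos(mx)} on [-π, π]:
  ∫_{-π}^{π} sin(nx)^2 dx = π, ∫ cos(mx)^2 dx = π, and cross terms integrate to 0.
So ∫_{-π}^{π} f(x)^2 dx = 6^2 · π + 6^2 · π = (36 + 36)π.
Divide by 2π: (36 + 36)/2 = 36.
By Parseval, this equals Σ |c_n|^2.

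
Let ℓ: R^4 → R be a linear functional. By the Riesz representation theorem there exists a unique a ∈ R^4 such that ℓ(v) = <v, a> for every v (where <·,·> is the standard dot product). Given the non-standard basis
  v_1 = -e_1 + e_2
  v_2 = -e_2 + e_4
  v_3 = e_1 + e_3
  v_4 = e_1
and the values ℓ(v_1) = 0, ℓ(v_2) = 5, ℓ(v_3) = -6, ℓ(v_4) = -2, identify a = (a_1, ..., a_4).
a = (-2, -2, -4, 3)

Write a = (a_1, ..., a_4) in the standard basis. For each basis vector v_i, ℓ(v_i) = <v_i, a> is a linear equation in the a_j's. Collect the n equations into a matrix system V a = ℓ, where row i of V is v_i (expressed in the standard basis). Since V is invertible (lower-triangular with 1s on the diagonal, up to permutation), solve by back-substitution:
  V =
[[-1, 1, 0, 0],
 [0, -1, 0, 1],
 [1, 0, 1, 0],
 [1, 0, 0, 0]]
  V a = (0, 5, -6, -2)
Solving gives a = (-2, -2, -4, 3).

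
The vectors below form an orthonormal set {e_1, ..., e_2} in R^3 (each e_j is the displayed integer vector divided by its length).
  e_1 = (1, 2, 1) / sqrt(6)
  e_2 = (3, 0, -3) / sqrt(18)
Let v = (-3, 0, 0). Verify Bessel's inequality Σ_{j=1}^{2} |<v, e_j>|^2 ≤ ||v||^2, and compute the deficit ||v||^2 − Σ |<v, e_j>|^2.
Σ |<v, e_j>|^2 = 6; ||v||^2 = 9; deficit = 3

Write each e_j = u_j / sqrt(<u_j, u_j>) where u_j is the displayed integer vector. Then <v, e_j> = <v, u_j> / sqrt(<u_j, u_j>), so |<v, e_j>|^2 = <v, u_j>^2 / <u_j, u_j>.
Coefficients: <v, e_1> = -3/sqrt(6), <v, e_2> = -9/sqrt(18).
Square and sum: Σ |<v, e_j>|^2 = 6.
Compute ||v||^2 = v·v = 9.
Deficit = 9 − 6 = 3 ≥ 0, confirming Bessel's inequality. (The deficit equals ||v − Σ <v,e_j> e_j||^2, the squared distance from v to span{e_j}.)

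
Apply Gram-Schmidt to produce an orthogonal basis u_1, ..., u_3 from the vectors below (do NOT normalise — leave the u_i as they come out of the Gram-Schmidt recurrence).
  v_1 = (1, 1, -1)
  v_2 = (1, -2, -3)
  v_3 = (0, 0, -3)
Orthogonal basis:
  u_1 = (1, 1, -1)
  u_2 = (1/3, -8/3, -7/3)
  u_3 = (-45/38, 9/19, -27/38)

Apply the Gram-Schmidt recurrence
  u_1 = v_1
  u_i = v_i − Σ_{j<i} ((v_i · u_j) / (u_j · u_j)) · u_j.

Step by step this gives:
  u_1 = (1, 1, -1)
  u_2 = (1/3, -8/3, -7/3)
  u_3 = (-45/38, 9/19, -27/38)

Orthogonality check:
  u_2 · u_1 = 0 (should be 0)
  u_3 · u_1 = 0 (should be 0)
  u_3 · u_2 = 0 (should be 0)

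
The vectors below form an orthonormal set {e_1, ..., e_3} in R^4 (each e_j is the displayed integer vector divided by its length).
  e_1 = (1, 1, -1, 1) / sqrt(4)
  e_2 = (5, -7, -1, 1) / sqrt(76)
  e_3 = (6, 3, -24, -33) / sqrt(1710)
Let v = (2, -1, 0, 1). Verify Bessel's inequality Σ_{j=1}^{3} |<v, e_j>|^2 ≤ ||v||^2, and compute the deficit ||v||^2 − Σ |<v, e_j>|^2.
Σ |<v, e_j>|^2 = 28/5; ||v||^2 = 6; deficit = 2/5

Write each e_j = u_j / sqrt(<u_j, u_j>) where u_j is the displayed integer vector. Then <v, e_j> = <v, u_j> / sqrt(<u_j, u_j>), so |<v, e_j>|^2 = <v, u_j>^2 / <u_j, u_j>.
Coefficients: <v, e_1> = 2/sqrt(4), <v, e_2> = 18/sqrt(76), <v, e_3> = -24/sqrt(1710).
Square and sum: Σ |<v, e_j>|^2 = 28/5.
Compute ||v||^2 = v·v = 6.
Deficit = 6 − 28/5 = 2/5 ≥ 0, confirming Bessel's inequality. (The deficit equals ||v − Σ <v,e_j> e_j||^2, the squared distance from v to span{e_j}.)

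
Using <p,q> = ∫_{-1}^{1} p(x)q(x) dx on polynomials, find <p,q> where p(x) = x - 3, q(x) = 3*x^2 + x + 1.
<p,q> = -34/3

Expand the product: p(x)·q(x) = 3*x^3 - 8*x^2 - 2*x - 3.
∫_{-1}^{1} of each monomial x^k gives [2/(k+1) if k even, 0 if k odd]. Integrating term-by-term (or equivalently evaluating the antiderivative F(x) = 3*x^4/4 - 8*x^3/3 - x^2 - 3*x at the endpoints):
  F(1) − F(−1) = -71/12 − (65/12) = -34/3.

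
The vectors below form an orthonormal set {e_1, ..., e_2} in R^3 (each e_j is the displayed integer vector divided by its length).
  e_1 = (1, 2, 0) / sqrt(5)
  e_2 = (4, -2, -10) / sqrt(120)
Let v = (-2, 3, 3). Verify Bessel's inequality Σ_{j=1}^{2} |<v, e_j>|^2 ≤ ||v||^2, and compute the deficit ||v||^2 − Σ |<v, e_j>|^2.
Σ |<v, e_j>|^2 = 58/3; ||v||^2 = 22; deficit = 8/3

Write each e_j = u_j / sqrt(<u_j, u_j>) where u_j is the displayed integer vector. Then <v, e_j> = <v, u_j> / sqrt(<u_j, u_j>), so |<v, e_j>|^2 = <v, u_j>^2 / <u_j, u_j>.
Coefficients: <v, e_1> = 4/sqrt(5), <v, e_2> = -44/sqrt(120).
Square and sum: Σ |<v, e_j>|^2 = 58/3.
Compute ||v||^2 = v·v = 22.
Deficit = 22 − 58/3 = 8/3 ≥ 0, confirming Bessel's inequality. (The deficit equals ||v − Σ <v,e_j> e_j||^2, the squared distance from v to span{e_j}.)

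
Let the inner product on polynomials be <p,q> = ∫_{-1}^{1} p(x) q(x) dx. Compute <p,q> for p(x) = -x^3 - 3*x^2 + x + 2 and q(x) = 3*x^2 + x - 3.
<p,q> = -16/3

Expand the product: p(x)·q(x) = -3*x^5 - 10*x^4 + 3*x^3 + 16*x^2 - x - 6.
∫_{-1}^{1} of each monomial x^k gives [2/(k+1) if k even, 0 if k odd]. Integrating term-by-term (or equivalently evaluating the antiderivative F(x) = -x^6/2 - 2*x^5 + 3*x^4/4 + 16*x^3/3 - x^2/2 - 6*x at the endpoints):
  F(1) − F(−1) = -35/12 − (29/12) = -16/3.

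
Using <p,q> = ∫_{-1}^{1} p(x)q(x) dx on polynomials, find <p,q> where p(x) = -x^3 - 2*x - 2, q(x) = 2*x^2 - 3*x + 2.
<p,q> = -82/15

Expand the product: p(x)·q(x) = -2*x^5 + 3*x^4 - 6*x^3 + 2*x^2 + 2*x - 4.
∫_{-1}^{1} of each monomial x^k gives [2/(k+1) if k even, 0 if k odd]. Integrating term-by-term (or equivalently evaluating the antiderivative F(x) = -x^6/3 + 3*x^5/5 - 3*x^4/2 + 2*x^3/3 + x^2 - 4*x at the endpoints):
  F(1) − F(−1) = -107/30 − (19/10) = -82/15.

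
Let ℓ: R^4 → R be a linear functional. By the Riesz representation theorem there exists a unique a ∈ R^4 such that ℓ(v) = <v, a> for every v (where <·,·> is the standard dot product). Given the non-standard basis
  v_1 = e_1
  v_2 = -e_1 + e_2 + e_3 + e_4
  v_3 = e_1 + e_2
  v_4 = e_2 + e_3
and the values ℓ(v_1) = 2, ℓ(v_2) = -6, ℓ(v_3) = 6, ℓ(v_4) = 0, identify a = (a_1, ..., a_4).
a = (2, 4, -4, -4)

Write a = (a_1, ..., a_4) in the standard basis. For each basis vector v_i, ℓ(v_i) = <v_i, a> is a linear equation in the a_j's. Collect the n equations into a matrix system V a = ℓ, where row i of V is v_i (expressed in the standard basis). Since V is invertible (lower-triangular with 1s on the diagonal, up to permutation), solve by back-substitution:
  V =
[[1, 0, 0, 0],
 [-1, 1, 1, 1],
 [1, 1, 0, 0],
 [0, 1, 1, 0]]
  V a = (2, -6, 6, 0)
Solving gives a = (2, 4, -4, -4).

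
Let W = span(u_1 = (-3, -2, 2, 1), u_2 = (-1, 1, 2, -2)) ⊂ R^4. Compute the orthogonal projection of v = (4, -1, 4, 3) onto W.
proj_W(v) = (0, -5/9, -4/9, 7/9)

Set up U = [u_1 | ... | u_2] ∈ R^(4×2). The projector onto W = col(U) is P = U (U^T U)^(-1) U^T.
Compute U^T U =
  [18, 3]
  [3, 10],
and U^T v = (1, -3).
Solve U^T U · c = U^T v for the coefficients: c = (1/9, -1/3). The projection is proj_W(v) = U c.
Check: (v - proj_W(v)) · u_1 = 0  (should be 0).
Check: (v - proj_W(v)) · u_2 = 0  (should be 0).
Result: proj_W(v) = (0, -5/9, -4/9, 7/9).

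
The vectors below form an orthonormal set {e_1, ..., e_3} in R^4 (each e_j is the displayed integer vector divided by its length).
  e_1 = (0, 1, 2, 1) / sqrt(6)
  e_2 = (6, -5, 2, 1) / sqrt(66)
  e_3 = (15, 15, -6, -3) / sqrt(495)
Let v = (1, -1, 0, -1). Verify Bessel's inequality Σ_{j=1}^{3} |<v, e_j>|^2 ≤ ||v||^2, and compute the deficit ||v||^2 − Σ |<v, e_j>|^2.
Σ |<v, e_j>|^2 = 11/5; ||v||^2 = 3; deficit = 4/5

Write each e_j = u_j / sqrt(<u_j, u_j>) where u_j is the displayed integer vector. Then <v, e_j> = <v, u_j> / sqrt(<u_j, u_j>), so |<v, e_j>|^2 = <v, u_j>^2 / <u_j, u_j>.
Coefficients: <v, e_1> = -2/sqrt(6), <v, e_2> = 10/sqrt(66), <v, e_3> = 3/sqrt(495).
Square and sum: Σ |<v, e_j>|^2 = 11/5.
Compute ||v||^2 = v·v = 3.
Deficit = 3 − 11/5 = 4/5 ≥ 0, confirming Bessel's inequality. (The deficit equals ||v − Σ <v,e_j> e_j||^2, the squared distance from v to span{e_j}.)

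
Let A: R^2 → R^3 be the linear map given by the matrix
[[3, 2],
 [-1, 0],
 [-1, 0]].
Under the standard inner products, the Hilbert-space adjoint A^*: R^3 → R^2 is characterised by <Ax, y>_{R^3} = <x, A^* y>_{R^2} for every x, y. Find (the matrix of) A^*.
A^* = A^T =
[[3, -1, -1],
 [2, 0, 0]]

For real matrices with standard dot products, the defining identity <Ax, y> = <x, A^* y> gives (Ax)^T y = x^T (A^*) y, i.e. x^T A^T y = x^T (A^*) y. Since this holds for all x, y, we must have A^* = A^T. Therefore
A^* =
[[3, -1, -1],
 [2, 0, 0]].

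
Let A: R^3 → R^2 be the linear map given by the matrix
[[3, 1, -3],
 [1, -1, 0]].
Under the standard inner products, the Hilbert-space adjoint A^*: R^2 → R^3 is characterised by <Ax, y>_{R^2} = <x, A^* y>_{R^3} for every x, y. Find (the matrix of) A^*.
A^* = A^T =
[[3, 1],
 [1, -1],
 [-3, 0]]

For real matrices with standard dot products, the defining identity <Ax, y> = <x, A^* y> gives (Ax)^T y = x^T (A^*) y, i.e. x^T A^T y = x^T (A^*) y. Since this holds for all x, y, we must have A^* = A^T. Therefore
A^* =
[[3, 1],
 [1, -1],
 [-3, 0]].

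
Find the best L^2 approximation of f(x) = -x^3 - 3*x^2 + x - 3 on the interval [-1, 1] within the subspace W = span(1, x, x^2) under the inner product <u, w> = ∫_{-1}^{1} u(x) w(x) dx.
g(x) = -3*x^2 + 2*x/5 - 3

The best approximation g ∈ W is the orthogonal projection of f onto W. Writing g = a_0 + a_1 x + a_2 x^2, the coefficients solve the normal equations G · a = b where
  G_{ij} = <φ_i, φ_j> and b_i = <f, φ_i>, with φ_0 = 1, φ_1 = x, φ_2 = x^2.
G =
  [2, 0, 2/3]
  [0, 2/3, 0]
  [2/3, 0, 2/5],
b = (-8, 4/15, -16/5).
Solving gives a_0 = -3, a_1 = 2/5, a_2 = -3, so
  g(x) = -3*x^2 + 2*x/5 - 3.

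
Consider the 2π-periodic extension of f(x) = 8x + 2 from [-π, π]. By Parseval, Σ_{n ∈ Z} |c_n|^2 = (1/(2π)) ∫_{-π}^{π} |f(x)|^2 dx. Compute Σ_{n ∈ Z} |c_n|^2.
Σ |c_n|^2 = 64π^2/3 + 4

Expand and integrate term by term over [-π, π]:
  ∫ (8x)^2 dx = 64·(2π^3/3); ∫ 2·8·(2)·x dx = 0 (odd integrand); ∫ 2^2 dx = 4·2π.
So (1/(2π)) ∫_{-π}^{π} (8x + 2)^2 dx = 64π^2/3 + 4 = 64π^2/3 + 4.
Parseval ⇒ Σ |c_n|^2 = 64π^2/3 + 4.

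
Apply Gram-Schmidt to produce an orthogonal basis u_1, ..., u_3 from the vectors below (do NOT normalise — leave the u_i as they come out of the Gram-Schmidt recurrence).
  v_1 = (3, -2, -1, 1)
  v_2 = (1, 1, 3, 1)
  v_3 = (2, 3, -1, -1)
Orthogonal basis:
  u_1 = (3, -2, -1, 1)
  u_2 = (6/5, 13/15, 44/15, 16/15)
  u_3 = (340/179, 524/179, -223/179, -195/179)

Apply the Gram-Schmidt recurrence
  u_1 = v_1
  u_i = v_i − Σ_{j<i} ((v_i · u_j) / (u_j · u_j)) · u_j.

Step by step this gives:
  u_1 = (3, -2, -1, 1)
  u_2 = (6/5, 13/15, 44/15, 16/15)
  u_3 = (340/179, 524/179, -223/179, -195/179)

Orthogonality check:
  u_2 · u_1 = 0 (should be 0)
  u_3 · u_1 = 0 (should be 0)
  u_3 · u_2 = 0 (should be 0)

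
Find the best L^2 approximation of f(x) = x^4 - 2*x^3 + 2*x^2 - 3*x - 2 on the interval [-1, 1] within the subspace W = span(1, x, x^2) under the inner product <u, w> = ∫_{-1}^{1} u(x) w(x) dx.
g(x) = 20*x^2/7 - 21*x/5 - 73/35

The best approximation g ∈ W is the orthogonal projection of f onto W. Writing g = a_0 + a_1 x + a_2 x^2, the coefficients solve the normal equations G · a = b where
  G_{ij} = <φ_i, φ_j> and b_i = <f, φ_i>, with φ_0 = 1, φ_1 = x, φ_2 = x^2.
G =
  [2, 0, 2/3]
  [0, 2/3, 0]
  [2/3, 0, 2/5],
b = (-34/15, -14/5, -26/105).
Solving gives a_0 = -73/35, a_1 = -21/5, a_2 = 20/7, so
  g(x) = 20*x^2/7 - 21*x/5 - 73/35.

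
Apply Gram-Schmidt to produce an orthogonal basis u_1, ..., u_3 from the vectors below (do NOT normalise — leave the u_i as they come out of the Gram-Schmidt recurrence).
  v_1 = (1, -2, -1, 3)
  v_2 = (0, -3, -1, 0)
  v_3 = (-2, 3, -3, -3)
Orthogonal basis:
  u_1 = (1, -2, -1, 3)
  u_2 = (-7/15, -31/15, -8/15, -7/5)
  u_3 = (-104/101, 131/101, -393/101, -9/101)

Apply the Gram-Schmidt recurrence
  u_1 = v_1
  u_i = v_i − Σ_{j<i} ((v_i · u_j) / (u_j · u_j)) · u_j.

Step by step this gives:
  u_1 = (1, -2, -1, 3)
  u_2 = (-7/15, -31/15, -8/15, -7/5)
  u_3 = (-104/101, 131/101, -393/101, -9/101)

Orthogonality check:
  u_2 · u_1 = 0 (should be 0)
  u_3 · u_1 = 0 (should be 0)
  u_3 · u_2 = 0 (should be 0)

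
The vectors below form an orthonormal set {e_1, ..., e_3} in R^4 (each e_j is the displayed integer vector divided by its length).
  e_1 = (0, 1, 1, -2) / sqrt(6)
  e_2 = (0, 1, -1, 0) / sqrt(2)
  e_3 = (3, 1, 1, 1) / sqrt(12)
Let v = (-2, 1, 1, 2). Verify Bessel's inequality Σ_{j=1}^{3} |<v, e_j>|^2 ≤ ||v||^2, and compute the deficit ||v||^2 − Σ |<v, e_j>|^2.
Σ |<v, e_j>|^2 = 1; ||v||^2 = 10; deficit = 9

Write each e_j = u_j / sqrt(<u_j, u_j>) where u_j is the displayed integer vector. Then <v, e_j> = <v, u_j> / sqrt(<u_j, u_j>), so |<v, e_j>|^2 = <v, u_j>^2 / <u_j, u_j>.
Coefficients: <v, e_1> = -2/sqrt(6), <v, e_2> = 0/sqrt(2), <v, e_3> = -2/sqrt(12).
Square and sum: Σ |<v, e_j>|^2 = 1.
Compute ||v||^2 = v·v = 10.
Deficit = 10 − 1 = 9 ≥ 0, confirming Bessel's inequality. (The deficit equals ||v − Σ <v,e_j> e_j||^2, the squared distance from v to span{e_j}.)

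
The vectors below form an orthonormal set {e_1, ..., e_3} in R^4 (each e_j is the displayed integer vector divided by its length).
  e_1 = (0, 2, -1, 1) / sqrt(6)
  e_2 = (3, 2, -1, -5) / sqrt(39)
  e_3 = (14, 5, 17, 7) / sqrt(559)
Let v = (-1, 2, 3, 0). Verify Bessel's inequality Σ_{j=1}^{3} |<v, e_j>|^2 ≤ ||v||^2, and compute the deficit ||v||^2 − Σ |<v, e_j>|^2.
Σ |<v, e_j>|^2 = 363/86; ||v||^2 = 14; deficit = 841/86

Write each e_j = u_j / sqrt(<u_j, u_j>) where u_j is the displayed integer vector. Then <v, e_j> = <v, u_j> / sqrt(<u_j, u_j>), so |<v, e_j>|^2 = <v, u_j>^2 / <u_j, u_j>.
Coefficients: <v, e_1> = 1/sqrt(6), <v, e_2> = -2/sqrt(39), <v, e_3> = 47/sqrt(559).
Square and sum: Σ |<v, e_j>|^2 = 363/86.
Compute ||v||^2 = v·v = 14.
Deficit = 14 − 363/86 = 841/86 ≥ 0, confirming Bessel's inequality. (The deficit equals ||v − Σ <v,e_j> e_j||^2, the squared distance from v to span{e_j}.)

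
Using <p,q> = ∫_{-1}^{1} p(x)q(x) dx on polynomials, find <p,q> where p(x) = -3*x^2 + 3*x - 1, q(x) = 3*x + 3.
<p,q> = -6

Expand the product: p(x)·q(x) = -9*x^3 + 6*x - 3.
∫_{-1}^{1} of each monomial x^k gives [2/(k+1) if k even, 0 if k odd]. Integrating term-by-term (or equivalently evaluating the antiderivative F(x) = -9*x^4/4 + 3*x^2 - 3*x at the endpoints):
  F(1) − F(−1) = -9/4 − (15/4) = -6.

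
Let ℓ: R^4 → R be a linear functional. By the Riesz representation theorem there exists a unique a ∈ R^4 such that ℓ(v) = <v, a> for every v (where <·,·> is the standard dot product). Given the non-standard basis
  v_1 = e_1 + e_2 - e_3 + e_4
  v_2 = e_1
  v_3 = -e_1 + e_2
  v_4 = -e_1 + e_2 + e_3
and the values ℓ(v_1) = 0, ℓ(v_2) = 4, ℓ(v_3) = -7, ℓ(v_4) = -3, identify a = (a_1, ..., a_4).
a = (4, -3, 4, 3)

Write a = (a_1, ..., a_4) in the standard basis. For each basis vector v_i, ℓ(v_i) = <v_i, a> is a linear equation in the a_j's. Collect the n equations into a matrix system V a = ℓ, where row i of V is v_i (expressed in the standard basis). Since V is invertible (lower-triangular with 1s on the diagonal, up to permutation), solve by back-substitution:
  V =
[[1, 1, -1, 1],
 [1, 0, 0, 0],
 [-1, 1, 0, 0],
 [-1, 1, 1, 0]]
  V a = (0, 4, -7, -3)
Solving gives a = (4, -3, 4, 3).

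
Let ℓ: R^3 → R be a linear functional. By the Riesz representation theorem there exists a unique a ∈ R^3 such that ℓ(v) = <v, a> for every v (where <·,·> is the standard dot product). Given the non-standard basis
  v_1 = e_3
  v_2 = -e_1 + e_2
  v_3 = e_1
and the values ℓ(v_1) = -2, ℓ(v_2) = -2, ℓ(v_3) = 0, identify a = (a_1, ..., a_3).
a = (0, -2, -2)

Write a = (a_1, ..., a_3) in the standard basis. For each basis vector v_i, ℓ(v_i) = <v_i, a> is a linear equation in the a_j's. Collect the n equations into a matrix system V a = ℓ, where row i of V is v_i (expressed in the standard basis). Since V is invertible (lower-triangular with 1s on the diagonal, up to permutation), solve by back-substitution:
  V =
[[0, 0, 1],
 [-1, 1, 0],
 [1, 0, 0]]
  V a = (-2, -2, 0)
Solving gives a = (0, -2, -2).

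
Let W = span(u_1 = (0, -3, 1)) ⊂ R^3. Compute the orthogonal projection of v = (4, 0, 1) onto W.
proj_W(v) = (0, -3/10, 1/10)

Set up U = [u_1 | ... | u_1] ∈ R^(3×1). The projector onto W = col(U) is P = U (U^T U)^(-1) U^T.
Compute U^T U =
  [10],
and U^T v = (1).
Solve U^T U · c = U^T v for the coefficients: c = (1/10). The projection is proj_W(v) = U c.
Check: (v - proj_W(v)) · u_1 = 0  (should be 0).
Result: proj_W(v) = (0, -3/10, 1/10).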